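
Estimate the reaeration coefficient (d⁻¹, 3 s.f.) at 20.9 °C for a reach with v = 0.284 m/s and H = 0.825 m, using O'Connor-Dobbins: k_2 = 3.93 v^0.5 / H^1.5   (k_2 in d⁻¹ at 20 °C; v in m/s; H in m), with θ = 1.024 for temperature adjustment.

k_2(20) = 3.93 × 0.284^0.5 / 0.825^1.5 = 3.93 × 0.5329 / 0.7493 = 2.795 d⁻¹.
k_2(20.9) = 2.795 × 1.024^(20.9−20) = 2.795 × 1.022 = 2.855 d⁻¹.

k_2 ≈ 2.86 d⁻¹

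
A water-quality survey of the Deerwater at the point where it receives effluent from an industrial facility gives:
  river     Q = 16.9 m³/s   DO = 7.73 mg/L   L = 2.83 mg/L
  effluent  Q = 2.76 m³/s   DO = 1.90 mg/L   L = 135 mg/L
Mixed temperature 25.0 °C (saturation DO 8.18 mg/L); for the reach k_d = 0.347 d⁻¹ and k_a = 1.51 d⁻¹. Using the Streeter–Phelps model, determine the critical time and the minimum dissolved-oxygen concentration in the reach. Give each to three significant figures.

t_c ≈ 1.07 d; minimum DO ≈ 4.79 mg/L

Mixed DO = (16.9×7.73 + 2.76×1.90)/(16.9+2.76) = 135.9/19.66 = 6.912 mg/L.
Mixed L₀ = (16.9×2.83 + 2.76×135)/(19.66) = 420.4/19.66 = 21.38 mg/L.
Initial deficit D₀ = C_s − DO₀ = 8.18 − 6.912 = 1.268 mg/L.
t_c = (1/1.163) ln[(1.51/0.347)(1 − 1.268×1.163/(0.347×21.38))] = 0.8598 × ln(3.486) = 1.074 d.
D_c = (0.347/1.51) × 21.38 × e^(−0.347×1.074) = 0.2298 × 21.38 × 0.6889 = 3.386 mg/L.
Minimum DO = 8.18 − 3.386 = 4.794 mg/L.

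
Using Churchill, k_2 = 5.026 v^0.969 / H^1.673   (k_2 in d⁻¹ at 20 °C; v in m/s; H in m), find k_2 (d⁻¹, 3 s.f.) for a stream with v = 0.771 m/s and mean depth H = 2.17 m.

k_2 = 5.026 × 0.771^0.969 / 2.17^1.673 = 5.026 × 0.7772 / 3.655 = 1.069 d⁻¹.

k_2 ≈ 1.07 d⁻¹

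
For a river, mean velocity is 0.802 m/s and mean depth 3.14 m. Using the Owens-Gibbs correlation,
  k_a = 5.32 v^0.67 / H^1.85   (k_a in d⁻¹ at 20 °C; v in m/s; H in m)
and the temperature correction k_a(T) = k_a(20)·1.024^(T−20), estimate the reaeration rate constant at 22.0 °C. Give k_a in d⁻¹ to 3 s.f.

k_a ≈ 0.579 d⁻¹

k_a(20) = 5.32 × 0.802^0.67 / 3.14^1.85 = 5.32 × 0.8626 / 8.305 = 0.5526 d⁻¹.
k_a(22.0) = 0.5526 × 1.024^(22.0−20) = 0.5526 × 1.049 = 0.5794 d⁻¹.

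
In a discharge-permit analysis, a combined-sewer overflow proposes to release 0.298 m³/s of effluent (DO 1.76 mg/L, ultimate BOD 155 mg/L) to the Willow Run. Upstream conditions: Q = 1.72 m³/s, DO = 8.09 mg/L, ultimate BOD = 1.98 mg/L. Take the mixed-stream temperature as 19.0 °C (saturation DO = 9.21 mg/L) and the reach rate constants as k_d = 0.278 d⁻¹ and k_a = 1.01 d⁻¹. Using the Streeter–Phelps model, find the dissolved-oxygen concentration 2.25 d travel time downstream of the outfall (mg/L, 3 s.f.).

Mixed DO = (1.72×8.09 + 0.298×1.76)/(1.72+0.298) = 14.44/2.018 = 7.155 mg/L.
Mixed L₀ = (1.72×1.98 + 0.298×155)/(2.018) = 49.60/2.018 = 24.58 mg/L.
Initial deficit D₀ = C_s − DO₀ = 9.21 − 7.155 = 2.055 mg/L.
D(2.25) = [0.278×24.58/(1.01−0.278)](e^(−0.278×2.25) − e^(−1.01×2.25)) + 2.055 e^(−1.01×2.25)
= 9.334 × (0.5350 − 0.1031) + 2.055 × 0.1031 = 4.243 mg/L.
DO = 9.21 − 4.243 = 4.967 mg/L.

DO ≈ 4.97 mg/L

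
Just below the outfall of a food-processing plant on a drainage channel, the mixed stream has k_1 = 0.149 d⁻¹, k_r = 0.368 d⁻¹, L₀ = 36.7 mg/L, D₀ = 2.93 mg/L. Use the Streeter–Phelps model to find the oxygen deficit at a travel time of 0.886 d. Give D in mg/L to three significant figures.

D ≈ 5.97 mg/L

k_1 L₀/(k_r−k_1) = 0.149×36.7/(0.368−0.149) = 5.468/0.2190 = 24.97 mg/L.
e^(−k_1 t) = e^(−0.149×0.8860) = 0.8763; e^(−k_r t) = e^(−0.368×0.8860) = 0.7218.
D = 24.97 × (0.8763 − 0.7218) + 2.93 × 0.7218 = 3.859 + 2.115 = 5.974 mg/L.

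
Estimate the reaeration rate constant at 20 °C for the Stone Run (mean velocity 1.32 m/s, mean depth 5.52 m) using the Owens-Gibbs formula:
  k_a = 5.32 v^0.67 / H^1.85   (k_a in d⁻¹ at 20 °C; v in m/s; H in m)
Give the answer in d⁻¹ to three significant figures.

k_a ≈ 0.272 d⁻¹

k_a = 5.32 × 1.32^0.67 / 5.52^1.85 = 5.32 × 1.204 / 23.58 = 0.2717 d⁻¹.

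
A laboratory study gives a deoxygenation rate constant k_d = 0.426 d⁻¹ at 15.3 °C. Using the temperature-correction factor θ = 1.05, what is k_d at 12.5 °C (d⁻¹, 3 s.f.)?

k_d ≈ 0.372 d⁻¹

k_d(T₂) = k_d(T₁) · θ^(T₂−T₁) = 0.426 × 1.05^(12.5−15.3)
= 0.426 × 1.05^-2.80 = 0.426 × 0.8723 = 0.3716 d⁻¹.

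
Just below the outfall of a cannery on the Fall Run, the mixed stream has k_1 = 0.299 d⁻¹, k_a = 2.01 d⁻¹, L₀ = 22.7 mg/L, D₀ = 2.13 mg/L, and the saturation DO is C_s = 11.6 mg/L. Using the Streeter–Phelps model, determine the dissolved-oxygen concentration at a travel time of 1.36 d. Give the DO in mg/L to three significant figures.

DO ≈ 9.08 mg/L

k_1 L₀/(k_a−k_1) = 0.299×22.7/(2.01−0.299) = 6.787/1.711 = 3.967 mg/L.
e^(−k_1 t) = e^(−0.299×1.360) = 0.6659; e^(−k_a t) = e^(−2.01×1.360) = 0.06498.
D = 3.967 × (0.6659 − 0.06498) + 2.13 × 0.06498 = 2.384 + 0.1384 = 2.522 mg/L.
DO = C_s − D = 11.6 − 2.522 = 9.078 mg/L.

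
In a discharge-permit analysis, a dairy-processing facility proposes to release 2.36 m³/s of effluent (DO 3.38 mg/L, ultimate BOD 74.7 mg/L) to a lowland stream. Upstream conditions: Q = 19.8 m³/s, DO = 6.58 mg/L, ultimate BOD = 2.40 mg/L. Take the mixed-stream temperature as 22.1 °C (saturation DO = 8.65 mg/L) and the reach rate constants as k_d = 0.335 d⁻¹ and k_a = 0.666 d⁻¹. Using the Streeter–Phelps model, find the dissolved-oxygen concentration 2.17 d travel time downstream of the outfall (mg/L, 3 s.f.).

Mixed DO = (19.8×6.58 + 2.36×3.38)/(19.8+2.36) = 138.3/22.16 = 6.239 mg/L.
Mixed L₀ = (19.8×2.40 + 2.36×74.7)/(22.16) = 223.8/22.16 = 10.10 mg/L.
Initial deficit D₀ = C_s − DO₀ = 8.65 − 6.239 = 2.411 mg/L.
D(2.17) = [0.335×10.10/(0.666−0.335)](e^(−0.335×2.17) − e^(−0.666×2.17)) + 2.411 e^(−0.666×2.17)
= 10.22 × (0.4834 − 0.2357) + 2.411 × 0.2357 = 3.100 mg/L.
DO = 8.65 − 3.100 = 5.550 mg/L.

DO ≈ 5.55 mg/L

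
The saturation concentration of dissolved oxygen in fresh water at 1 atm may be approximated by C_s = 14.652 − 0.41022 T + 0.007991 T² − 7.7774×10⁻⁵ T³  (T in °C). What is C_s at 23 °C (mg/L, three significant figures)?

C_s = 14.652 − 0.41022×23 + 0.007991×23² − 7.7774×10⁻⁵×23³ = 8.498 mg/L.

C_s ≈ 8.50 mg/L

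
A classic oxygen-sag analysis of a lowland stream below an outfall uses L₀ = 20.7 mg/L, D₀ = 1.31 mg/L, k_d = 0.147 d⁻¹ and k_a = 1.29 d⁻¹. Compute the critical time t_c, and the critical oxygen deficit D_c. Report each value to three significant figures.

t_c ≈ 1.31 d; D_c ≈ 1.95 mg/L

At the critical point dD/dt = 0, so k_d L₀ e^(−k_d t) = k_a D. Substituting D(t) from the Streeter–Phelps equation and solving for t gives
t_c = ln[(k_a/k_d)(1 − D₀(k_a−k_d)/(k_d L₀))] / (k_a−k_d).
Here k_a−k_d = 1.143 d⁻¹ and 1 − D₀(k_a−k_d)/(k_d L₀) = 1 − 1.31×1.143/(0.147×20.7) = 0.5079, so
t_c = ln(8.776 × 0.5079) / 1.143 = 1.495 / 1.143 = 1.308 d.
L(t_c) = L₀ e^(−k_d t_c) = 20.7 × 0.8251 = 17.08 mg/L, and at the critical point k_a D_c = k_d L, so D_c = (0.147/1.29) × 17.08 = 1.946 mg/L.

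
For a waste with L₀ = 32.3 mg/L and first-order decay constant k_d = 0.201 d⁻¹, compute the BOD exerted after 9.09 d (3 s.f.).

y ≈ 27.1 mg/L

y_t = L₀(1 − e^(−k_d t)) = 32.3 × (1 − e^(−0.201×9.09))
= 32.3 × (1 − 0.1609) = 32.3 × 0.8391 = 27.10 mg/L.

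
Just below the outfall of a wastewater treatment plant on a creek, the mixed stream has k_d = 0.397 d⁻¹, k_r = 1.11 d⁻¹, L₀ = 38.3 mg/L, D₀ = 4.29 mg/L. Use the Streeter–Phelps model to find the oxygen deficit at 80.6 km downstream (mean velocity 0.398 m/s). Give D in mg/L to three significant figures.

D ≈ 7.15 mg/L

Travel time t = x/v = 80.6 km / (0.398 m/s) = 80600 m / 0.398 m/s = 202500 s = 2.344 d.
k_d L₀/(k_r−k_d) = 0.397×38.3/(1.11−0.397) = 15.21/0.7130 = 21.33 mg/L.
e^(−k_d t) = e^(−0.397×2.344) = 0.3943; e^(−k_r t) = e^(−1.11×2.344) = 0.07415.
D = 21.33 × (0.3943 − 0.07415) + 4.29 × 0.07415 = 6.828 + 0.3181 = 7.147 mg/L.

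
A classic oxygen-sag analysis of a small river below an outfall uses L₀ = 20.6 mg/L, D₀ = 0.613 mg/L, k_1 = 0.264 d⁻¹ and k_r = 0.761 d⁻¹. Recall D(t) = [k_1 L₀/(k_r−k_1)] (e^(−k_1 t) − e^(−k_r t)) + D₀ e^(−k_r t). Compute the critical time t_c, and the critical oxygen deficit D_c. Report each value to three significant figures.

t_c ≈ 2.01 d; D_c ≈ 4.20 mg/L

t_c = [1/(k_r−k_1)] ln[(k_r/k_1)(1 − D₀(k_r−k_1)/(k_1 L₀))]
= [1/(0.761−0.264)] ln[(0.761/0.264)(1 − 0.613×0.4970/(0.264×20.6))]
= (1/0.4970) ln[2.883 × 0.9440] = 2.012 × ln(2.721) = 2.012 × 1.001 = 2.014 d.
L(t_c) = L₀ e^(−k_1 t_c) = 20.6 × 0.5876 = 12.10 mg/L, and at the critical point k_r D_c = k_1 L, so D_c = (0.264/0.761) × 12.10 = 4.199 mg/L.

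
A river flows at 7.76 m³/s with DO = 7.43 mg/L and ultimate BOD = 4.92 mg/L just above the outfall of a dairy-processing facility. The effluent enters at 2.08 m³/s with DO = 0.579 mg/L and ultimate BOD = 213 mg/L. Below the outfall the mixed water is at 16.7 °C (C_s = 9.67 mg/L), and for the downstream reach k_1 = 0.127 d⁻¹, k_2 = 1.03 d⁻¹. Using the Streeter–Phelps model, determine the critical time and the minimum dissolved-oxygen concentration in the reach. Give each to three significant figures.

Mixed DO = (7.76×7.43 + 2.08×0.579)/(7.76+2.08) = 58.86/9.840 = 5.982 mg/L.
Mixed L₀ = (7.76×4.92 + 2.08×213)/(9.840) = 481.2/9.840 = 48.90 mg/L.
Initial deficit D₀ = C_s − DO₀ = 9.67 − 5.982 = 3.688 mg/L.
t_c = (1/0.9030) ln[(1.03/0.127)(1 − 3.688×0.9030/(0.127×48.90))] = 1.107 × ln(3.761) = 1.467 d.
D_c = (0.127/1.03) × 48.90 × e^(−0.127×1.467) = 0.1233 × 48.90 × 0.8300 = 5.005 mg/L.
Minimum DO = 9.67 − 5.005 = 4.665 mg/L.

t_c ≈ 1.47 d; minimum DO ≈ 4.67 mg/L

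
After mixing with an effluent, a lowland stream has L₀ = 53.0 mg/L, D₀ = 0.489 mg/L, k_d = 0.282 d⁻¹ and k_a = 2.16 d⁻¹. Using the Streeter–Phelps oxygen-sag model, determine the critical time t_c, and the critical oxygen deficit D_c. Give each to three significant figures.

t_c ≈ 1.05 d; D_c ≈ 5.15 mg/L

With k_a/k_d = 7.660 and 1 − D₀(k_a−k_d)/(k_d L₀) = 0.9386,
t_c = ln(7.660 × 0.9386) / (2.16 − 0.282) = ln(7.189) / 1.878 = 1.973/1.878 = 1.050 d.
D_c = (k_d/k_a) L₀ e^(−k_d t_c) = (0.282/2.16) × 53.0 × e^(−0.282×1.050) = 0.1306 × 53.0 × 0.7436 = 5.146 mg/L.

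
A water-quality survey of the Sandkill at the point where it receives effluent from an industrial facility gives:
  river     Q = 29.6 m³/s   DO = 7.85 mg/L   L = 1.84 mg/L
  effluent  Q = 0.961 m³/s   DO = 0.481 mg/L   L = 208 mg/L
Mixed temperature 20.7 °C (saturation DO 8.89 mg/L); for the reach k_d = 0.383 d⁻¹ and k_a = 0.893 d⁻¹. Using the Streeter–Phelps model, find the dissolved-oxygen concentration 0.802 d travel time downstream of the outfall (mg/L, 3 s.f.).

DO ≈ 6.73 mg/L

Mixed DO = (29.6×7.85 + 0.961×0.481)/(29.6+0.961) = 232.8/30.56 = 7.618 mg/L.
Mixed L₀ = (29.6×1.84 + 0.961×208)/(30.56) = 254.4/30.56 = 8.323 mg/L.
Initial deficit D₀ = C_s − DO₀ = 8.89 − 7.618 = 1.272 mg/L.
D(0.802) = [0.383×8.323/(0.893−0.383)](e^(−0.383×0.802) − e^(−0.893×0.802)) + 1.272 e^(−0.893×0.802)
= 6.250 × (0.7355 − 0.4886) + 1.272 × 0.4886 = 2.165 mg/L.
DO = 8.89 − 2.165 = 6.725 mg/L.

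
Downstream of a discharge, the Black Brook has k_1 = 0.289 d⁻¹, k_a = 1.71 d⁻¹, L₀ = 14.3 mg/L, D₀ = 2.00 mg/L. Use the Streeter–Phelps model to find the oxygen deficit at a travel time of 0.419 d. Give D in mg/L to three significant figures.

k_1 L₀/(k_a−k_1) = 0.289×14.3/(1.71−0.289) = 4.133/1.421 = 2.908 mg/L.
e^(−k_1 t) = e^(−0.289×0.4190) = 0.8860; e^(−k_a t) = e^(−1.71×0.4190) = 0.4885.
D = 2.908 × (0.8860 − 0.4885) + 2.00 × 0.4885 = 1.156 + 0.9769 = 2.133 mg/L.

D ≈ 2.13 mg/L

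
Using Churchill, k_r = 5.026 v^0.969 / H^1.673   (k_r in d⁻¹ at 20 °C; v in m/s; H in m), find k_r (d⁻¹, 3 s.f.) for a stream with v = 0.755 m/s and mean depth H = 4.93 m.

k_r = 5.026 × 0.755^0.969 / 4.93^1.673 = 5.026 × 0.7616 / 14.43 = 0.2654 d⁻¹.

k_r ≈ 0.265 d⁻¹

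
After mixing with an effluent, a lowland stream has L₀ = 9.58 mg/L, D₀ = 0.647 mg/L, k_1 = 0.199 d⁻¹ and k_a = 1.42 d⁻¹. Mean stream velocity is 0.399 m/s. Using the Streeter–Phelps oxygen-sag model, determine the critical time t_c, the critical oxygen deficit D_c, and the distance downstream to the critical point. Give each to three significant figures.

At the critical point dD/dt = 0, so k_1 L₀ e^(−k_1 t) = k_a D. Substituting D(t) from the Streeter–Phelps equation and solving for t gives
t_c = ln[(k_a/k_1)(1 − D₀(k_a−k_1)/(k_1 L₀))] / (k_a−k_1).
Here k_a−k_1 = 1.221 d⁻¹ and 1 − D₀(k_a−k_1)/(k_1 L₀) = 1 − 0.647×1.221/(0.199×9.58) = 0.5856, so
t_c = ln(7.136 × 0.5856) / 1.221 = 1.430 / 1.221 = 1.171 d.
L(t_c) = L₀ e^(−k_1 t_c) = 9.58 × 0.7921 = 7.588 mg/L, and at the critical point k_a D_c = k_1 L, so D_c = (0.199/1.42) × 7.588 = 1.063 mg/L.
x_c = v t_c = 0.399 m/s × 1.171 d × 86400 s/d = 40380 m ≈ 40.4 km.

t_c ≈ 1.17 d; D_c ≈ 1.06 mg/L; x_c ≈ 40.4 km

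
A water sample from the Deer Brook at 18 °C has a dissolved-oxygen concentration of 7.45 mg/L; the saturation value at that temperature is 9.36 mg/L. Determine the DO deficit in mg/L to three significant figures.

D ≈ 1.91 mg/L

D = C_s − C = 9.36 − 7.45 = 1.91 mg/L.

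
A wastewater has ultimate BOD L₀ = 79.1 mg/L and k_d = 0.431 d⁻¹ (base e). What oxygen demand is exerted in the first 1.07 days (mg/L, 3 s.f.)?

y_t = L₀(1 − e^(−k_d t)) = 79.1 × (1 − e^(−0.431×1.07))
= 79.1 × (1 − 0.6305) = 79.1 × 0.3695 = 29.22 mg/L.

y ≈ 29.2 mg/L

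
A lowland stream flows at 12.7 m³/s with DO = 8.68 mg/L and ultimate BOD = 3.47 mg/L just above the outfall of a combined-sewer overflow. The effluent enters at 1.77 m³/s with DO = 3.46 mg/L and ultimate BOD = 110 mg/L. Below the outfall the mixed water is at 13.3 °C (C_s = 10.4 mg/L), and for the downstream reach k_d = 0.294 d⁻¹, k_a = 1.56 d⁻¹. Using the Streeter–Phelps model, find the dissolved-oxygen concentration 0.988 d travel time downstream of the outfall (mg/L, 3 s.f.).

Mixed DO = (12.7×8.68 + 1.77×3.46)/(12.7+1.77) = 116.4/14.47 = 8.041 mg/L.
Mixed L₀ = (12.7×3.47 + 1.77×110)/(14.47) = 238.8/14.47 = 16.50 mg/L.
Initial deficit D₀ = C_s − DO₀ = 10.4 − 8.041 = 2.359 mg/L.
D(0.988) = [0.294×16.50/(1.56−0.294)](e^(−0.294×0.988) − e^(−1.56×0.988)) + 2.359 e^(−1.56×0.988)
= 3.832 × (0.7479 − 0.2141) + 2.359 × 0.2141 = 2.550 mg/L.
DO = 10.4 − 2.550 = 7.850 mg/L.

DO ≈ 7.85 mg/L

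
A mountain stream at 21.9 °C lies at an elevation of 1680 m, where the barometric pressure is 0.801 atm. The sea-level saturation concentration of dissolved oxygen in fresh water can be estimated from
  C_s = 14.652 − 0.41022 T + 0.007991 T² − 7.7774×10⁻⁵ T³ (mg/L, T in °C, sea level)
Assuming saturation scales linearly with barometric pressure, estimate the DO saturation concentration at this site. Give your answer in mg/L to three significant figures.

C_s ≈ 6.96 mg/L

At sea level: C_s = 14.652 − 0.41022×21.9 + 0.007991×21.9² − 7.7774×10⁻⁵×21.9³ = 8.684 mg/L.
Pressure correction: C_s' = 8.684 × 0.801 = 6.956 mg/L.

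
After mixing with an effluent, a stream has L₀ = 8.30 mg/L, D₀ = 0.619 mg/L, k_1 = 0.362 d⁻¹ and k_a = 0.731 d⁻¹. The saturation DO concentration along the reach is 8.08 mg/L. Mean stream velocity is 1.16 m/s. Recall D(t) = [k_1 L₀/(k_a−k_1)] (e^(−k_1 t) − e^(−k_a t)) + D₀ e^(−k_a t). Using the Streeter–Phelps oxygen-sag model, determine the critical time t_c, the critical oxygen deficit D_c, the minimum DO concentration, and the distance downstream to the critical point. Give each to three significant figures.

At the critical point dD/dt = 0, so k_1 L₀ e^(−k_1 t) = k_a D. Substituting D(t) from the Streeter–Phelps equation and solving for t gives
t_c = ln[(k_a/k_1)(1 − D₀(k_a−k_1)/(k_1 L₀))] / (k_a−k_1).
Here k_a−k_1 = 0.3690 d⁻¹ and 1 − D₀(k_a−k_1)/(k_1 L₀) = 1 − 0.619×0.3690/(0.362×8.30) = 0.9240, so
t_c = ln(2.019 × 0.9240) / 0.3690 = 0.6237 / 0.3690 = 1.690 d.
L(t_c) = L₀ e^(−k_1 t_c) = 8.30 × 0.5423 = 4.501 mg/L, and at the critical point k_a D_c = k_1 L, so D_c = (0.362/0.731) × 4.501 = 2.229 mg/L.
Minimum DO = C_s − D_c = 8.08 − 2.229 = 5.851 mg/L.
x_c = v t_c = 1.16 m/s × 1.690 d × 86400 s/d = 169400 m ≈ 169 km.

t_c ≈ 1.69 d; D_c ≈ 2.23 mg/L; min DO ≈ 5.85 mg/L; x_c ≈ 169 km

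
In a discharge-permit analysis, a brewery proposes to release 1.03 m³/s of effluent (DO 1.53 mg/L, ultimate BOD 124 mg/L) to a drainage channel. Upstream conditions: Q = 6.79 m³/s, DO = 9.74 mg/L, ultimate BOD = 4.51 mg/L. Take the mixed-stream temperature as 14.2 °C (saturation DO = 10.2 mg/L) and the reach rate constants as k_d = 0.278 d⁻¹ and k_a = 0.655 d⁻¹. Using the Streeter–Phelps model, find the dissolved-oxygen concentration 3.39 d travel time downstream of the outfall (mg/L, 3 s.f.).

DO ≈ 5.84 mg/L

Mixed DO = (6.79×9.74 + 1.03×1.53)/(6.79+1.03) = 67.71/7.820 = 8.659 mg/L.
Mixed L₀ = (6.79×4.51 + 1.03×124)/(7.820) = 158.3/7.820 = 20.25 mg/L.
Initial deficit D₀ = C_s − DO₀ = 10.2 − 8.659 = 1.541 mg/L.
D(3.39) = [0.278×20.25/(0.655−0.278)](e^(−0.278×3.39) − e^(−0.655×3.39)) + 1.541 e^(−0.655×3.39)
= 14.93 × (0.3897 − 0.1086) + 1.541 × 0.1086 = 4.365 mg/L.
DO = 10.2 − 4.365 = 5.835 mg/L.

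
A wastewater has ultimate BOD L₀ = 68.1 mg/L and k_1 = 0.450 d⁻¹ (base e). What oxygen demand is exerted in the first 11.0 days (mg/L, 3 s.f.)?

y ≈ 67.6 mg/L

y_t = L₀(1 − e^(−k_1 t)) = 68.1 × (1 − e^(−0.450×11.0))
= 68.1 × (1 − 0.007083) = 68.1 × 0.9929 = 67.62 mg/L.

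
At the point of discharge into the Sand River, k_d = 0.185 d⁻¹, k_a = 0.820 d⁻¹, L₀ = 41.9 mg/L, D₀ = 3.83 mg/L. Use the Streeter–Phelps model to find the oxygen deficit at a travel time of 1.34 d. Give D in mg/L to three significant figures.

k_d L₀/(k_a−k_d) = 0.185×41.9/(0.820−0.185) = 7.752/0.6350 = 12.21 mg/L.
e^(−k_d t) = e^(−0.185×1.340) = 0.7804; e^(−k_a t) = e^(−0.820×1.340) = 0.3333.
D = 12.21 × (0.7804 − 0.3333) + 3.83 × 0.3333 = 5.459 + 1.276 = 6.735 mg/L.

D ≈ 6.74 mg/L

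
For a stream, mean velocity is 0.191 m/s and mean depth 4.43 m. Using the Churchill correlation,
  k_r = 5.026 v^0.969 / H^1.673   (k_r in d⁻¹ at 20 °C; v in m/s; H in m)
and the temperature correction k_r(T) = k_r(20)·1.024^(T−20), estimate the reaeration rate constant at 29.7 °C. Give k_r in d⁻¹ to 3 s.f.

k_r(20) = 5.026 × 0.191^0.969 / 4.43^1.673 = 5.026 × 0.2011 / 12.06 = 0.08377 d⁻¹.
k_r(29.7) = 0.08377 × 1.024^(29.7−20) = 0.08377 × 1.259 = 0.1054 d⁻¹.

k_r ≈ 0.105 d⁻¹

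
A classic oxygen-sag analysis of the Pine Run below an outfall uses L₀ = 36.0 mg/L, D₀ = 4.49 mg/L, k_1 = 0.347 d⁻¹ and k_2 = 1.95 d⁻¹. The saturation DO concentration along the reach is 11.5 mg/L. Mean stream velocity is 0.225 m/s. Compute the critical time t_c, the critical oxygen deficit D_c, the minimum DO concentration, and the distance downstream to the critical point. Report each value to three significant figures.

t_c ≈ 0.541 d; D_c ≈ 5.31 mg/L; min DO ≈ 6.19 mg/L; x_c ≈ 10.5 km

With k_2/k_1 = 5.620 and 1 − D₀(k_2−k_1)/(k_1 L₀) = 0.4238,
t_c = ln(5.620 × 0.4238) / (1.95 − 0.347) = ln(2.382) / 1.603 = 0.8678/1.603 = 0.5414 d.
D_c = (k_1/k_2) L₀ e^(−k_1 t_c) = (0.347/1.95) × 36.0 × e^(−0.347×0.5414) = 0.1779 × 36.0 × 0.8287 = 5.309 mg/L.
Minimum DO = C_s − D_c = 11.5 − 5.309 = 6.191 mg/L.
x_c = v t_c = 0.225 m/s × 0.5414 d × 86400 s/d = 10520 m ≈ 10.5 km.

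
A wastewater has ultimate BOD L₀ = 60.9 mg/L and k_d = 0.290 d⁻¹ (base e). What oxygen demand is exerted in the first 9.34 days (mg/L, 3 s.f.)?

y_t = L₀(1 − e^(−k_d t)) = 60.9 × (1 − e^(−0.290×9.34))
= 60.9 × (1 − 0.06663) = 60.9 × 0.9334 = 56.84 mg/L.

y ≈ 56.8 mg/L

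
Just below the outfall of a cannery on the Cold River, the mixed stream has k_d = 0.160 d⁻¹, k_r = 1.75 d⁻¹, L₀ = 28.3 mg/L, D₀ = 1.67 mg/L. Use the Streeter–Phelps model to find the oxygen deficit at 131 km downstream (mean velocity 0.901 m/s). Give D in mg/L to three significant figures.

D ≈ 2.11 mg/L

Travel time t = x/v = 131 km / (0.901 m/s) = 131000 m / 0.901 m/s = 145400 s = 1.683 d.
k_d L₀/(k_r−k_d) = 0.160×28.3/(1.75−0.160) = 4.528/1.590 = 2.848 mg/L.
e^(−k_d t) = e^(−0.160×1.683) = 0.7640; e^(−k_r t) = e^(−1.75×1.683) = 0.05261.
D = 2.848 × (0.7640 − 0.05261) + 1.67 × 0.05261 = 2.026 + 0.08785 = 2.114 mg/L.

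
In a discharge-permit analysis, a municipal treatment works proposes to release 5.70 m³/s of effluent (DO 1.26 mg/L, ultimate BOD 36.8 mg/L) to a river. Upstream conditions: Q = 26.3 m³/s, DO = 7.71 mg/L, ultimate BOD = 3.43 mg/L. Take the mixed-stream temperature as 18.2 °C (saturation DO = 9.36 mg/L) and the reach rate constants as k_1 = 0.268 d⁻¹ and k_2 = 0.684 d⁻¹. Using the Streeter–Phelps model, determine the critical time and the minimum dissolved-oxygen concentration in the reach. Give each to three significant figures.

Mixed DO = (26.3×7.71 + 5.70×1.26)/(26.3+5.70) = 210.0/32.00 = 6.561 mg/L.
Mixed L₀ = (26.3×3.43 + 5.70×36.8)/(32.00) = 300.0/32.00 = 9.374 mg/L.
Initial deficit D₀ = C_s − DO₀ = 9.36 − 6.561 = 2.799 mg/L.
t_c = (1/0.4160) ln[(0.684/0.268)(1 − 2.799×0.4160/(0.268×9.374))] = 2.404 × ln(1.369) = 0.7556 d.
D_c = (0.268/0.684) × 9.374 × e^(−0.268×0.7556) = 0.3918 × 9.374 × 0.8167 = 3.000 mg/L.
Minimum DO = 9.36 − 3.000 = 6.360 mg/L.

t_c ≈ 0.756 d; minimum DO ≈ 6.36 mg/L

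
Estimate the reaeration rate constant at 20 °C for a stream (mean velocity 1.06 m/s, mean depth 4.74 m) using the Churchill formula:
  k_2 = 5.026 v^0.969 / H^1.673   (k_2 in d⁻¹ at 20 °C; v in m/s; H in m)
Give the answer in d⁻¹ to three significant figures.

k_2 ≈ 0.394 d⁻¹

k_2 = 5.026 × 1.06^0.969 / 4.74^1.673 = 5.026 × 1.058 / 13.51 = 0.3937 d⁻¹.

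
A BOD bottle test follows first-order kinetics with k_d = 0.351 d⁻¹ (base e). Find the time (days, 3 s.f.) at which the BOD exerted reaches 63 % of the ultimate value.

t ≈ 2.83 d

y/L₀ = 1 − e^(−k_d t) = 0.63 ⇒ e^(−k_d t) = 0.370
t = −ln(0.370) / 0.351 = 0.9943 / 0.351 = 2.833 d.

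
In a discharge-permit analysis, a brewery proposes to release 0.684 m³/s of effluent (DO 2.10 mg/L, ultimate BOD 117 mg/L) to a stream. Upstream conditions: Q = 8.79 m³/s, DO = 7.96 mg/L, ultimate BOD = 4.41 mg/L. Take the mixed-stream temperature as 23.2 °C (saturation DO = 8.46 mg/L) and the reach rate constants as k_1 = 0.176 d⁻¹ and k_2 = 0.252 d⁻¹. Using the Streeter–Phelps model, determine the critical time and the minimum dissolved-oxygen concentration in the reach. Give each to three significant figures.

Mixed DO = (8.79×7.96 + 0.684×2.10)/(8.79+0.684) = 71.40/9.474 = 7.537 mg/L.
Mixed L₀ = (8.79×4.41 + 0.684×117)/(9.474) = 118.8/9.474 = 12.54 mg/L.
Initial deficit D₀ = C_s − DO₀ = 8.46 − 7.537 = 0.9231 mg/L.
t_c = (1/0.07600) ln[(0.252/0.176)(1 − 0.9231×0.07600/(0.176×12.54))] = 13.16 × ln(1.386) = 4.298 d.
D_c = (0.176/0.252) × 12.54 × e^(−0.176×4.298) = 0.6984 × 12.54 × 0.4693 = 4.110 mg/L.
Minimum DO = 8.46 − 4.110 = 4.350 mg/L.

t_c ≈ 4.30 d; minimum DO ≈ 4.35 mg/L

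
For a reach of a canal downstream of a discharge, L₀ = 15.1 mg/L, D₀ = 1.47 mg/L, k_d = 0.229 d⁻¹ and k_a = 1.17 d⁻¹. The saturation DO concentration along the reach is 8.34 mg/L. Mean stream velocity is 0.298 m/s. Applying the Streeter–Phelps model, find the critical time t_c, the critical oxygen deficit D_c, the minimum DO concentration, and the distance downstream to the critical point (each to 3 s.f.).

t_c ≈ 1.19 d; D_c ≈ 2.25 mg/L; min DO ≈ 6.09 mg/L; x_c ≈ 30.6 km

With k_a/k_d = 5.109 and 1 − D₀(k_a−k_d)/(k_d L₀) = 0.6000,
t_c = ln(5.109 × 0.6000) / (1.17 − 0.229) = ln(3.065) / 0.9410 = 1.120/0.9410 = 1.190 d.
D_c = (k_d/k_a) L₀ e^(−k_d t_c) = (0.229/1.17) × 15.1 × e^(−0.229×1.190) = 0.1957 × 15.1 × 0.7614 = 2.250 mg/L.
Minimum DO = C_s − D_c = 8.34 − 2.250 = 6.090 mg/L.
x_c = v t_c = 0.298 m/s × 1.190 d × 86400 s/d = 30650 m ≈ 30.6 km.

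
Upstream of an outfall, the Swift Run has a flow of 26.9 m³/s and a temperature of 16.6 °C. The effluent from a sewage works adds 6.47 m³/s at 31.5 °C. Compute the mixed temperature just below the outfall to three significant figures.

19.5 °C

Flow-weighted mixing: C = (Q_r C_r + Q_w C_w)/(Q_r + Q_w)
= (26.9×16.6 + 6.47×31.5)/(26.9 + 6.47) = 650.3/33.37 = 19.49 °C.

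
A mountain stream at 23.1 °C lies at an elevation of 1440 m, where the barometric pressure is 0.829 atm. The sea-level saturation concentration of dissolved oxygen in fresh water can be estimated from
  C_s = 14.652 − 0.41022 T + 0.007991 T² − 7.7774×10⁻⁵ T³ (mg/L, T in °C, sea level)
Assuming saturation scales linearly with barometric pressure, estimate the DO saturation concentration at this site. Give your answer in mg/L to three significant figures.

At sea level: C_s = 14.652 − 0.41022×23.1 + 0.007991×23.1² − 7.7774×10⁻⁵×23.1³ = 8.481 mg/L.
Pressure correction: C_s' = 8.481 × 0.829 = 7.031 mg/L.

C_s ≈ 7.03 mg/L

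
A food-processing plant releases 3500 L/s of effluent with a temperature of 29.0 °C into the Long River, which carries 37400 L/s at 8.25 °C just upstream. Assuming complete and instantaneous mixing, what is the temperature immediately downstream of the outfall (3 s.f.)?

Flow-weighted mixing: C = (Q_r C_r + Q_w C_w)/(Q_r + Q_w)
= (37400×8.25 + 3500×29.0)/(37400 + 3500) = 410000/40900 = 10.03 °C.

10.0 °C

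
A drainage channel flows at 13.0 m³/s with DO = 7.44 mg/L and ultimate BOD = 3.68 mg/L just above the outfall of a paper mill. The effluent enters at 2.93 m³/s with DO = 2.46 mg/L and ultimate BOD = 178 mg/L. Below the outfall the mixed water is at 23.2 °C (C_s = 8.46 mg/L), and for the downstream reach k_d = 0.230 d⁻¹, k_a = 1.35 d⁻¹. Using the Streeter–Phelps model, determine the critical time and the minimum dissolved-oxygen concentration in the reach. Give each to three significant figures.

Mixed DO = (13.0×7.44 + 2.93×2.46)/(13.0+2.93) = 103.9/15.93 = 6.524 mg/L.
Mixed L₀ = (13.0×3.68 + 2.93×178)/(15.93) = 569.4/15.93 = 35.74 mg/L.
Initial deficit D₀ = C_s − DO₀ = 8.46 − 6.524 = 1.936 mg/L.
t_c = (1/1.120) ln[(1.35/0.230)(1 − 1.936×1.120/(0.230×35.74))] = 0.8929 × ln(4.321) = 1.307 d.
D_c = (0.230/1.35) × 35.74 × e^(−0.230×1.307) = 0.1704 × 35.74 × 0.7404 = 4.509 mg/L.
Minimum DO = 8.46 − 4.509 = 3.951 mg/L.

t_c ≈ 1.31 d; minimum DO ≈ 3.95 mg/L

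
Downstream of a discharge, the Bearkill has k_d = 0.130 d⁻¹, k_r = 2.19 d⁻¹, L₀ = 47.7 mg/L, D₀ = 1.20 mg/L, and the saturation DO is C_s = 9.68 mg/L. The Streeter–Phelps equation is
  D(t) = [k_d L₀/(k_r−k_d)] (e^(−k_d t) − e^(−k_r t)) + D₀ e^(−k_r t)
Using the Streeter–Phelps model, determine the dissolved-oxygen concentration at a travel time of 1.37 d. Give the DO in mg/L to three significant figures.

k_d L₀/(k_r−k_d) = 0.130×47.7/(2.19−0.130) = 6.201/2.060 = 3.010 mg/L.
e^(−k_d t) = e^(−0.130×1.370) = 0.8369; e^(−k_r t) = e^(−2.19×1.370) = 0.04977.
D = 3.010 × (0.8369 − 0.04977) + 1.20 × 0.04977 = 2.369 + 0.05973 = 2.429 mg/L.
DO = C_s − D = 9.68 − 2.429 = 7.251 mg/L.

DO ≈ 7.25 mg/L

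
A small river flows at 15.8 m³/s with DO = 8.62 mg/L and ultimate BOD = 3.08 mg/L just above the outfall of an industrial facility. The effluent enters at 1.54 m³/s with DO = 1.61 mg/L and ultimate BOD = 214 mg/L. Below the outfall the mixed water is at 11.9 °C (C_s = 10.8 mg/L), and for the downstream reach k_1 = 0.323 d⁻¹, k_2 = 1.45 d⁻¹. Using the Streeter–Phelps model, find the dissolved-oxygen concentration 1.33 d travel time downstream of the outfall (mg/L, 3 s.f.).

DO ≈ 7.23 mg/L

Mixed DO = (15.8×8.62 + 1.54×1.61)/(15.8+1.54) = 138.7/17.34 = 7.997 mg/L.
Mixed L₀ = (15.8×3.08 + 1.54×214)/(17.34) = 378.2/17.34 = 21.81 mg/L.
Initial deficit D₀ = C_s − DO₀ = 10.8 − 7.997 = 2.803 mg/L.
D(1.33) = [0.323×21.81/(1.45−0.323)](e^(−0.323×1.33) − e^(−1.45×1.33)) + 2.803 e^(−1.45×1.33)
= 6.251 × (0.6508 − 0.1454) + 2.803 × 0.1454 = 3.567 mg/L.
DO = 10.8 − 3.567 = 7.233 mg/L.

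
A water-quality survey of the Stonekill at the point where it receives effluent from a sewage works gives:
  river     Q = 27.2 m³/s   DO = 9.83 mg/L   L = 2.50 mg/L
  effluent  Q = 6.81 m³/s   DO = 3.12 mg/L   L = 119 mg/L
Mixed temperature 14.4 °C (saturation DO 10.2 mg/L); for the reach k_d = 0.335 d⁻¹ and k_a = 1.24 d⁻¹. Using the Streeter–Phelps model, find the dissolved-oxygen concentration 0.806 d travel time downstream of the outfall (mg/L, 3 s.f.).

Mixed DO = (27.2×9.83 + 6.81×3.12)/(27.2+6.81) = 288.6/34.01 = 8.486 mg/L.
Mixed L₀ = (27.2×2.50 + 6.81×119)/(34.01) = 878.4/34.01 = 25.83 mg/L.
Initial deficit D₀ = C_s − DO₀ = 10.2 − 8.486 = 1.714 mg/L.
D(0.806) = [0.335×25.83/(1.24−0.335)](e^(−0.335×0.806) − e^(−1.24×0.806)) + 1.714 e^(−1.24×0.806)
= 9.560 × (0.7634 − 0.3681) + 1.714 × 0.3681 = 4.410 mg/L.
DO = 10.2 − 4.410 = 5.790 mg/L.

DO ≈ 5.79 mg/L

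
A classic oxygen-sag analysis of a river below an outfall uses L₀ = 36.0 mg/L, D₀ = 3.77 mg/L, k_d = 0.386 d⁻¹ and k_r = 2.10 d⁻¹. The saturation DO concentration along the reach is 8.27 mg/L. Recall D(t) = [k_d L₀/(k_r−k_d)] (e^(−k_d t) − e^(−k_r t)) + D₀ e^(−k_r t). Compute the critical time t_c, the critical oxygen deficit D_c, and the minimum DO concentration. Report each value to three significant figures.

t_c ≈ 0.623 d; D_c ≈ 5.20 mg/L; min DO ≈ 3.07 mg/L

At the critical point dD/dt = 0, so k_d L₀ e^(−k_d t) = k_r D. Substituting D(t) from the Streeter–Phelps equation and solving for t gives
t_c = ln[(k_r/k_d)(1 − D₀(k_r−k_d)/(k_d L₀))] / (k_r−k_d).
Here k_r−k_d = 1.714 d⁻¹ and 1 − D₀(k_r−k_d)/(k_d L₀) = 1 − 3.77×1.714/(0.386×36.0) = 0.5350, so
t_c = ln(5.440 × 0.5350) / 1.714 = 1.068 / 1.714 = 0.6233 d.
D_c = (k_d/k_r) L₀ e^(−k_d t_c) = (0.386/2.10) × 36.0 × e^(−0.386×0.6233) = 0.1838 × 36.0 × 0.7862 = 5.202 mg/L.
Minimum DO = C_s − D_c = 8.27 − 5.202 = 3.068 mg/L.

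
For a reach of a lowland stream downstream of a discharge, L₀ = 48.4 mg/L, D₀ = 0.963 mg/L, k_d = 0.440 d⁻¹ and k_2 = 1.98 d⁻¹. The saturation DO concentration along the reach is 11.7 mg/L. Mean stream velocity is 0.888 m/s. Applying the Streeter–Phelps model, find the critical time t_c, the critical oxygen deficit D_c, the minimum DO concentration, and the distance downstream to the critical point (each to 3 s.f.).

t_c ≈ 0.930 d; D_c ≈ 7.14 mg/L; min DO ≈ 4.56 mg/L; x_c ≈ 71.3 km

At the critical point dD/dt = 0, so k_d L₀ e^(−k_d t) = k_2 D. Substituting D(t) from the Streeter–Phelps equation and solving for t gives
t_c = ln[(k_2/k_d)(1 − D₀(k_2−k_d)/(k_d L₀))] / (k_2−k_d).
Here k_2−k_d = 1.540 d⁻¹ and 1 − D₀(k_2−k_d)/(k_d L₀) = 1 − 0.963×1.540/(0.440×48.4) = 0.9304, so
t_c = ln(4.500 × 0.9304) / 1.540 = 1.432 / 1.540 = 0.9298 d.
D_c = (k_d/k_2) L₀ e^(−k_d t_c) = (0.440/1.98) × 48.4 × e^(−0.440×0.9298) = 0.2222 × 48.4 × 0.6642 = 7.144 mg/L.
Minimum DO = C_s − D_c = 11.7 − 7.144 = 4.556 mg/L.
x_c = v t_c = 0.888 m/s × 0.9298 d × 86400 s/d = 71340 m ≈ 71.3 km.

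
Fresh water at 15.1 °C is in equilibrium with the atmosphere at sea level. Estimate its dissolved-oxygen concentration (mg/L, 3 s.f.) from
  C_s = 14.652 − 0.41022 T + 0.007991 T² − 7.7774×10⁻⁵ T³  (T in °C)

C_s = 14.652 − 0.41022×15.1 + 0.007991×15.1² − 7.7774×10⁻⁵×15.1³ = 10.01 mg/L.

C_s ≈ 10.0 mg/L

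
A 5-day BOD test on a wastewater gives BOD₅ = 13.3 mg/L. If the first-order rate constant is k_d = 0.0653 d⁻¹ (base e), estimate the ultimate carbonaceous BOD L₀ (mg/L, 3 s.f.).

L₀ ≈ 47.7 mg/L

BOD₅ = L₀(1 − e^(−5k_d)) ⇒ L₀ = BOD₅ / (1 − e^(−5×0.0653))
= 13.3 / (1 − 0.7214) = 13.3 / 0.2786 = 47.75 mg/L.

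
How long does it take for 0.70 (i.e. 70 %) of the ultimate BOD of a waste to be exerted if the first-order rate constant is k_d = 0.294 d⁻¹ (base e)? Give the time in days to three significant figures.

y/L₀ = 1 − e^(−k_d t) = 0.70 ⇒ e^(−k_d t) = 0.300
t = −ln(0.300) / 0.294 = 1.204 / 0.294 = 4.095 d.

t ≈ 4.10 d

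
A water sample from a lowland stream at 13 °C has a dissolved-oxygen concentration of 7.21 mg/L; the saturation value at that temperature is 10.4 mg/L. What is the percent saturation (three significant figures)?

69.3 % saturation

% saturation = C/C_s × 100 = 7.21/10.4 × 100 = 69.3 %.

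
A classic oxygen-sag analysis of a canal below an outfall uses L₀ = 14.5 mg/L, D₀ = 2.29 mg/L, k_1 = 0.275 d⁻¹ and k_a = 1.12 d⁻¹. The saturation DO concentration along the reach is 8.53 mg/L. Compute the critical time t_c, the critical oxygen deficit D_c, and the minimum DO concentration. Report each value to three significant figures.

t_c ≈ 0.876 d; D_c ≈ 2.80 mg/L; min DO ≈ 5.73 mg/L

With k_a/k_1 = 4.073 and 1 − D₀(k_a−k_1)/(k_1 L₀) = 0.5147,
t_c = ln(4.073 × 0.5147) / (1.12 − 0.275) = ln(2.096) / 0.8450 = 0.7402/0.8450 = 0.8760 d.
L(t_c) = L₀ e^(−k_1 t_c) = 14.5 × 0.7859 = 11.40 mg/L, and at the critical point k_a D_c = k_1 L, so D_c = (0.275/1.12) × 11.40 = 2.798 mg/L.
Minimum DO = C_s − D_c = 8.53 − 2.798 = 5.732 mg/L.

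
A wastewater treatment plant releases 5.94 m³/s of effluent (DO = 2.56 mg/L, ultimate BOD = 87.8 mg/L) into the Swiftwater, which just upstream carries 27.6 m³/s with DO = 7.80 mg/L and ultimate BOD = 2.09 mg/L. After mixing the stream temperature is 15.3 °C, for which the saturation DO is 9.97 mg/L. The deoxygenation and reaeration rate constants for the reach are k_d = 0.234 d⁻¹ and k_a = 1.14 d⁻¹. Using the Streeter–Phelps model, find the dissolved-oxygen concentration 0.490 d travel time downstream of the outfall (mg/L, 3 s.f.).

DO ≈ 6.77 mg/L

Mixed DO = (27.6×7.80 + 5.94×2.56)/(27.6+5.94) = 230.5/33.54 = 6.872 mg/L.
Mixed L₀ = (27.6×2.09 + 5.94×87.8)/(33.54) = 579.2/33.54 = 17.27 mg/L.
Initial deficit D₀ = C_s − DO₀ = 9.97 − 6.872 = 3.098 mg/L.
D(0.490) = [0.234×17.27/(1.14−0.234)](e^(−0.234×0.490) − e^(−1.14×0.490)) + 3.098 e^(−1.14×0.490)
= 4.460 × (0.8917 − 0.5720) + 3.098 × 0.5720 = 3.198 mg/L.
DO = 9.97 − 3.198 = 6.772 mg/L.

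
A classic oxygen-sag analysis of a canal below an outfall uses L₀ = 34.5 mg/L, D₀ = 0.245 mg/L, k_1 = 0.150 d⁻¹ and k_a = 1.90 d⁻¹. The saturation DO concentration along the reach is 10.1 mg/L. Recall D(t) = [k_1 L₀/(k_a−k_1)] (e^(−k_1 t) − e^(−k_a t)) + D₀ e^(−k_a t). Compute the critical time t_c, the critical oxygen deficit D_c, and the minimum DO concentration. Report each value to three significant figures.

With k_a/k_1 = 12.67 and 1 − D₀(k_a−k_1)/(k_1 L₀) = 0.9171,
t_c = ln(12.67 × 0.9171) / (1.90 − 0.150) = ln(11.62) / 1.750 = 2.452/1.750 = 1.401 d.
D_c = (k_1/k_a) L₀ e^(−k_1 t_c) = (0.150/1.90) × 34.5 × e^(−0.150×1.401) = 0.07895 × 34.5 × 0.8104 = 2.207 mg/L.
Minimum DO = C_s − D_c = 10.1 − 2.207 = 7.893 mg/L.

t_c ≈ 1.40 d; D_c ≈ 2.21 mg/L; min DO ≈ 7.89 mg/L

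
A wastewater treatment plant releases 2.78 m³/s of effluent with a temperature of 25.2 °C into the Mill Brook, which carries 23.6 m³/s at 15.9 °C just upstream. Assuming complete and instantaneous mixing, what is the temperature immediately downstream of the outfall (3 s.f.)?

16.9 °C

Flow-weighted mixing: C = (Q_r C_r + Q_w C_w)/(Q_r + Q_w)
= (23.6×15.9 + 2.78×25.2)/(23.6 + 2.78) = 445.3/26.38 = 16.88 °C.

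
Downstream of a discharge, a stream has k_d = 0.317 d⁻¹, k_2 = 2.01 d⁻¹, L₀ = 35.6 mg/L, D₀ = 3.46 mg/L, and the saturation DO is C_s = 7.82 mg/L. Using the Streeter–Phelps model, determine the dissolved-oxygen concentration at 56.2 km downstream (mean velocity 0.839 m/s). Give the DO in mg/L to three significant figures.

DO ≈ 3.28 mg/L

Travel time t = x/v = 56.2 km / (0.839 m/s) = 56200 m / 0.839 m/s = 66980 s = 0.7753 d.
k_d L₀/(k_2−k_d) = 0.317×35.6/(2.01−0.317) = 11.29/1.693 = 6.666 mg/L.
e^(−k_d t) = e^(−0.317×0.7753) = 0.7821; e^(−k_2 t) = e^(−2.01×0.7753) = 0.2105.
D = 6.666 × (0.7821 − 0.2105) + 3.46 × 0.2105 = 3.810 + 0.7283 = 4.539 mg/L.
DO = C_s − D = 7.82 − 4.539 = 3.281 mg/L.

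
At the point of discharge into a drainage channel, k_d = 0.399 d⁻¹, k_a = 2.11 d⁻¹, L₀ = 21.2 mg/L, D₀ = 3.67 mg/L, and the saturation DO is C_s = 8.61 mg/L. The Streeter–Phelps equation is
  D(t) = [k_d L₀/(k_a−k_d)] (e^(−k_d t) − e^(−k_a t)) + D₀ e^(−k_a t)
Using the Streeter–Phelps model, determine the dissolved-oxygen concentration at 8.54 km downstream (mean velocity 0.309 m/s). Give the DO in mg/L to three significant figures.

DO ≈ 4.91 mg/L

Travel time t = x/v = 8.54 km / (0.309 m/s) = 8540 m / 0.309 m/s = 27640 s = 0.3199 d.
k_d L₀/(k_a−k_d) = 0.399×21.2/(2.11−0.399) = 8.459/1.711 = 4.944 mg/L.
e^(−k_d t) = e^(−0.399×0.3199) = 0.8802; e^(−k_a t) = e^(−2.11×0.3199) = 0.5092.
D = 4.944 × (0.8802 − 0.5092) + 3.67 × 0.5092 = 1.834 + 1.869 = 3.703 mg/L.
DO = C_s − D = 8.61 − 3.703 = 4.907 mg/L.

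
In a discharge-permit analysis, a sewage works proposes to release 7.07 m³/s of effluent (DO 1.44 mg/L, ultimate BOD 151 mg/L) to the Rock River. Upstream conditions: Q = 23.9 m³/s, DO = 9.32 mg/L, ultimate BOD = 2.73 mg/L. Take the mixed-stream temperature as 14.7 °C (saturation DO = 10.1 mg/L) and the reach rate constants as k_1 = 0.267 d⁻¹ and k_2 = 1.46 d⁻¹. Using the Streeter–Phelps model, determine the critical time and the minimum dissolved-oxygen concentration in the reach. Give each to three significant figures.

t_c ≈ 1.11 d; minimum DO ≈ 5.12 mg/L

Mixed DO = (23.9×9.32 + 7.07×1.44)/(23.9+7.07) = 232.9/30.97 = 7.521 mg/L.
Mixed L₀ = (23.9×2.73 + 7.07×151)/(30.97) = 1133/30.97 = 36.58 mg/L.
Initial deficit D₀ = C_s − DO₀ = 10.1 − 7.521 = 2.579 mg/L.
t_c = (1/1.193) ln[(1.46/0.267)(1 − 2.579×1.193/(0.267×36.58))] = 0.8382 × ln(3.746) = 1.107 d.
D_c = (0.267/1.46) × 36.58 × e^(−0.267×1.107) = 0.1829 × 36.58 × 0.7441 = 4.978 mg/L.
Minimum DO = 10.1 − 4.978 = 5.122 mg/L.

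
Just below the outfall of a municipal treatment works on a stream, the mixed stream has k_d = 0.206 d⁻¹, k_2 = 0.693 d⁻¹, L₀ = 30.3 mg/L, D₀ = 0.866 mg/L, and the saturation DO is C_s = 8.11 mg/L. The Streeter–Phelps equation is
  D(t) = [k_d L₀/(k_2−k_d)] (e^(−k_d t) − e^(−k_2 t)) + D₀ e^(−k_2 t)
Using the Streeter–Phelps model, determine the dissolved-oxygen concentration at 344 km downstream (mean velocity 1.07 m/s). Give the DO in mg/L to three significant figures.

DO ≈ 3.06 mg/L

Travel time t = x/v = 344 km / (1.07 m/s) = 344000 m / 1.07 m/s = 321500 s = 3.721 d.
k_d L₀/(k_2−k_d) = 0.206×30.3/(0.693−0.206) = 6.242/0.4870 = 12.82 mg/L.
e^(−k_d t) = e^(−0.206×3.721) = 0.4646; e^(−k_2 t) = e^(−0.693×3.721) = 0.07588.
D = 12.82 × (0.4646 − 0.07588) + 0.866 × 0.07588 = 4.983 + 0.06571 = 5.048 mg/L.
DO = C_s − D = 8.11 − 5.048 = 3.062 mg/L.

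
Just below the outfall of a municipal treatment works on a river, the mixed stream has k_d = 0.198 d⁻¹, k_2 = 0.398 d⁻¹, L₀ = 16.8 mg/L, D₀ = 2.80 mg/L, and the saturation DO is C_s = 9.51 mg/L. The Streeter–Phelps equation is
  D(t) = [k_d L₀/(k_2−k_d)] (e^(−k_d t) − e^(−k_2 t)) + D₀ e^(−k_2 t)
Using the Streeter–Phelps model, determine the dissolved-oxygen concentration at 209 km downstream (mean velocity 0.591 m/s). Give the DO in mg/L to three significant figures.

Travel time t = x/v = 209 km / (0.591 m/s) = 209000 m / 0.591 m/s = 353600 s = 4.093 d.
k_d L₀/(k_2−k_d) = 0.198×16.8/(0.398−0.198) = 3.326/0.2000 = 16.63 mg/L.
e^(−k_d t) = e^(−0.198×4.093) = 0.4447; e^(−k_2 t) = e^(−0.398×4.093) = 0.1961.
D = 16.63 × (0.4447 − 0.1961) + 2.80 × 0.1961 = 4.134 + 0.5491 = 4.683 mg/L.
DO = C_s − D = 9.51 − 4.683 = 4.827 mg/L.

DO ≈ 4.83 mg/L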